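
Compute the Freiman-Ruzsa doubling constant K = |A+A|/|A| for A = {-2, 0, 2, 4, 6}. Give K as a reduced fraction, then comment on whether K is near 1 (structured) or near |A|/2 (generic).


|A| = 5.
Compute A + A by enumerating all 25 pairs.
A + A = {-4, -2, 0, 2, 4, 6, 8, 10, 12}, so |A + A| = 9.
K = |A + A| / |A| = 9/5 (already in lowest terms) ≈ 1.8000.
Reference: AP of size 5 gives K = 9/5 ≈ 1.8000; a fully generic set of size 5 gives K ≈ 3.0000.

|A| = 5, |A + A| = 9, K = 9/5.


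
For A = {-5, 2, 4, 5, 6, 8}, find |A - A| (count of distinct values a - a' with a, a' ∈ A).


A - A = {a - a' : a, a' ∈ A}; |A| = 6.
Bounds: 2|A|-1 ≤ |A - A| ≤ |A|² - |A| + 1, i.e. 11 ≤ |A - A| ≤ 31.
Note: 0 ∈ A - A always (from a - a). The set is symmetric: if d ∈ A - A then -d ∈ A - A.
Enumerate nonzero differences d = a - a' with a > a' (then include -d):
Positive differences: {1, 2, 3, 4, 6, 7, 9, 10, 11, 13}
Full difference set: {0} ∪ (positive diffs) ∪ (negative diffs).
|A - A| = 1 + 2·10 = 21 (matches direct enumeration: 21).

|A - A| = 21


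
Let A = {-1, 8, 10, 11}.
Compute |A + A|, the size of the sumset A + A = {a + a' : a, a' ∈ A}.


A + A = {a + a' : a, a' ∈ A}; |A| = 4.
General bounds: 2|A| - 1 ≤ |A + A| ≤ |A|(|A|+1)/2, i.e. 7 ≤ |A + A| ≤ 10.
Lower bound 2|A|-1 is attained iff A is an arithmetic progression.
Enumerate sums a + a' for a ≤ a' (symmetric, so this suffices):
a = -1: -1+-1=-2, -1+8=7, -1+10=9, -1+11=10
a = 8: 8+8=16, 8+10=18, 8+11=19
a = 10: 10+10=20, 10+11=21
a = 11: 11+11=22
Distinct sums: {-2, 7, 9, 10, 16, 18, 19, 20, 21, 22}
|A + A| = 10

|A + A| = 10


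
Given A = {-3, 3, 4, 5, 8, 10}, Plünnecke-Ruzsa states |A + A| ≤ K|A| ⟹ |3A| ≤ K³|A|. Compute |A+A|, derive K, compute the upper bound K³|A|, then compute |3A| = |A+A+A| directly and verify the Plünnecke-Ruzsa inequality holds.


|A| = 6.
Step 1: Compute A + A by enumerating all 36 pairs.
A + A = {-6, 0, 1, 2, 5, 6, 7, 8, 9, 10, 11, 12, 13, 14, 15, 16, 18, 20}, so |A + A| = 18.
Step 2: Doubling constant K = |A + A|/|A| = 18/6 = 18/6 ≈ 3.0000.
Step 3: Plünnecke-Ruzsa gives |3A| ≤ K³·|A| = (3.0000)³ · 6 ≈ 162.0000.
Step 4: Compute 3A = A + A + A directly by enumerating all triples (a,b,c) ∈ A³; |3A| = 31.
Step 5: Check 31 ≤ 162.0000? Yes ✓.

K = 18/6, Plünnecke-Ruzsa bound K³|A| ≈ 162.0000, |3A| = 31, inequality holds.


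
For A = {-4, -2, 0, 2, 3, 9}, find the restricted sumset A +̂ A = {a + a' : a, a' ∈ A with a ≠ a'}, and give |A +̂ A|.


Restricted sumset: A +̂ A = {a + a' : a ∈ A, a' ∈ A, a ≠ a'}.
Equivalently, take A + A and drop any sum 2a that is achievable ONLY as a + a for a ∈ A (i.e. sums representable only with equal summands).
Enumerate pairs (a, a') with a < a' (symmetric, so each unordered pair gives one sum; this covers all a ≠ a'):
  -4 + -2 = -6
  -4 + 0 = -4
  -4 + 2 = -2
  -4 + 3 = -1
  -4 + 9 = 5
  -2 + 0 = -2
  -2 + 2 = 0
  -2 + 3 = 1
  -2 + 9 = 7
  0 + 2 = 2
  0 + 3 = 3
  0 + 9 = 9
  2 + 3 = 5
  2 + 9 = 11
  3 + 9 = 12
Collected distinct sums: {-6, -4, -2, -1, 0, 1, 2, 3, 5, 7, 9, 11, 12}
|A +̂ A| = 13
(Reference bound: |A +̂ A| ≥ 2|A| - 3 for |A| ≥ 2, with |A| = 6 giving ≥ 9.)

|A +̂ A| = 13


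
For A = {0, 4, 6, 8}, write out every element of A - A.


A - A = {a - a' : a, a' ∈ A}.
Compute a - a' for each ordered pair (a, a'):
a = 0: 0-0=0, 0-4=-4, 0-6=-6, 0-8=-8
a = 4: 4-0=4, 4-4=0, 4-6=-2, 4-8=-4
a = 6: 6-0=6, 6-4=2, 6-6=0, 6-8=-2
a = 8: 8-0=8, 8-4=4, 8-6=2, 8-8=0
Collecting distinct values (and noting 0 appears from a-a):
A - A = {-8, -6, -4, -2, 0, 2, 4, 6, 8}
|A - A| = 9

A - A = {-8, -6, -4, -2, 0, 2, 4, 6, 8}


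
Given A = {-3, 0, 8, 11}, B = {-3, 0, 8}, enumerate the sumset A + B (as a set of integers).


A + B = {a + b : a ∈ A, b ∈ B}.
Enumerate all |A|·|B| = 4·3 = 12 pairs (a, b) and collect distinct sums.
a = -3: -3+-3=-6, -3+0=-3, -3+8=5
a = 0: 0+-3=-3, 0+0=0, 0+8=8
a = 8: 8+-3=5, 8+0=8, 8+8=16
a = 11: 11+-3=8, 11+0=11, 11+8=19
Collecting distinct sums: A + B = {-6, -3, 0, 5, 8, 11, 16, 19}
|A + B| = 8

A + B = {-6, -3, 0, 5, 8, 11, 16, 19}


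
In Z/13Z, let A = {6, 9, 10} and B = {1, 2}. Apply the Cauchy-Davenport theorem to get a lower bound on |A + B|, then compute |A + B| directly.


Cauchy-Davenport: |A + B| ≥ min(p, |A| + |B| - 1) for A, B nonempty in Z/pZ.
|A| = 3, |B| = 2, p = 13.
CD lower bound = min(13, 3 + 2 - 1) = min(13, 4) = 4.
Compute A + B mod 13 directly:
a = 6: 6+1=7, 6+2=8
a = 9: 9+1=10, 9+2=11
a = 10: 10+1=11, 10+2=12
A + B = {7, 8, 10, 11, 12}, so |A + B| = 5.
Verify: 5 ≥ 4? Yes ✓.

CD lower bound = 4, actual |A + B| = 5.


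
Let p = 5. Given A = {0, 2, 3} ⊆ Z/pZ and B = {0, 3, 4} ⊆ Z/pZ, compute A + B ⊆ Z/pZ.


Work in Z/5Z: reduce every sum a + b modulo 5.
Enumerate all 9 pairs:
a = 0: 0+0=0, 0+3=3, 0+4=4
a = 2: 2+0=2, 2+3=0, 2+4=1
a = 3: 3+0=3, 3+3=1, 3+4=2
Distinct residues collected: {0, 1, 2, 3, 4}
|A + B| = 5 (out of 5 total residues).

A + B = {0, 1, 2, 3, 4}


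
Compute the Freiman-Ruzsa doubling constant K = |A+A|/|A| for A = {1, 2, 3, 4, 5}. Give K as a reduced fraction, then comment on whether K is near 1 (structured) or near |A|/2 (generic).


|A| = 5.
Compute A + A by enumerating all 25 pairs.
A + A = {2, 3, 4, 5, 6, 7, 8, 9, 10}, so |A + A| = 9.
K = |A + A| / |A| = 9/5 (already in lowest terms) ≈ 1.8000.
Reference: AP of size 5 gives K = 9/5 ≈ 1.8000; a fully generic set of size 5 gives K ≈ 3.0000.

|A| = 5, |A + A| = 9, K = 9/5.


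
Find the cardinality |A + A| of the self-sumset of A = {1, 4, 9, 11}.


A + A = {a + a' : a, a' ∈ A}; |A| = 4.
General bounds: 2|A| - 1 ≤ |A + A| ≤ |A|(|A|+1)/2, i.e. 7 ≤ |A + A| ≤ 10.
Lower bound 2|A|-1 is attained iff A is an arithmetic progression.
Enumerate sums a + a' for a ≤ a' (symmetric, so this suffices):
a = 1: 1+1=2, 1+4=5, 1+9=10, 1+11=12
a = 4: 4+4=8, 4+9=13, 4+11=15
a = 9: 9+9=18, 9+11=20
a = 11: 11+11=22
Distinct sums: {2, 5, 8, 10, 12, 13, 15, 18, 20, 22}
|A + A| = 10

|A + A| = 10


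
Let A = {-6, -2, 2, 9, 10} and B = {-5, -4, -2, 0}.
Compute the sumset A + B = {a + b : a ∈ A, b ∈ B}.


A + B = {a + b : a ∈ A, b ∈ B}.
Enumerate all |A|·|B| = 5·4 = 20 pairs (a, b) and collect distinct sums.
a = -6: -6+-5=-11, -6+-4=-10, -6+-2=-8, -6+0=-6
a = -2: -2+-5=-7, -2+-4=-6, -2+-2=-4, -2+0=-2
a = 2: 2+-5=-3, 2+-4=-2, 2+-2=0, 2+0=2
a = 9: 9+-5=4, 9+-4=5, 9+-2=7, 9+0=9
a = 10: 10+-5=5, 10+-4=6, 10+-2=8, 10+0=10
Collecting distinct sums: A + B = {-11, -10, -8, -7, -6, -4, -3, -2, 0, 2, 4, 5, 6, 7, 8, 9, 10}
|A + B| = 17

A + B = {-11, -10, -8, -7, -6, -4, -3, -2, 0, 2, 4, 5, 6, 7, 8, 9, 10}


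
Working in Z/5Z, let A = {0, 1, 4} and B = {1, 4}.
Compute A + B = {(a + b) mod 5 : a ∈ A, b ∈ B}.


Work in Z/5Z: reduce every sum a + b modulo 5.
Enumerate all 6 pairs:
a = 0: 0+1=1, 0+4=4
a = 1: 1+1=2, 1+4=0
a = 4: 4+1=0, 4+4=3
Distinct residues collected: {0, 1, 2, 3, 4}
|A + B| = 5 (out of 5 total residues).

A + B = {0, 1, 2, 3, 4}


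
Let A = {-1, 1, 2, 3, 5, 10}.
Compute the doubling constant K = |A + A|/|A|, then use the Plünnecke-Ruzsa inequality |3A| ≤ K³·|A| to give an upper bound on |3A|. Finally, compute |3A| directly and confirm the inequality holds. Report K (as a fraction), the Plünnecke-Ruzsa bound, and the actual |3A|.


|A| = 6.
Step 1: Compute A + A by enumerating all 36 pairs.
A + A = {-2, 0, 1, 2, 3, 4, 5, 6, 7, 8, 9, 10, 11, 12, 13, 15, 20}, so |A + A| = 17.
Step 2: Doubling constant K = |A + A|/|A| = 17/6 = 17/6 ≈ 2.8333.
Step 3: Plünnecke-Ruzsa gives |3A| ≤ K³·|A| = (2.8333)³ · 6 ≈ 136.4722.
Step 4: Compute 3A = A + A + A directly by enumerating all triples (a,b,c) ∈ A³; |3A| = 28.
Step 5: Check 28 ≤ 136.4722? Yes ✓.

K = 17/6, Plünnecke-Ruzsa bound K³|A| ≈ 136.4722, |3A| = 28, inequality holds.


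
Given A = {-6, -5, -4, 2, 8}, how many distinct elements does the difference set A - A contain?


A - A = {a - a' : a, a' ∈ A}; |A| = 5.
Bounds: 2|A|-1 ≤ |A - A| ≤ |A|² - |A| + 1, i.e. 9 ≤ |A - A| ≤ 21.
Note: 0 ∈ A - A always (from a - a). The set is symmetric: if d ∈ A - A then -d ∈ A - A.
Enumerate nonzero differences d = a - a' with a > a' (then include -d):
Positive differences: {1, 2, 6, 7, 8, 12, 13, 14}
Full difference set: {0} ∪ (positive diffs) ∪ (negative diffs).
|A - A| = 1 + 2·8 = 17 (matches direct enumeration: 17).

|A - A| = 17


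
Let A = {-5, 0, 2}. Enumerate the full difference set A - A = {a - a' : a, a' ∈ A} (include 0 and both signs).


A - A = {a - a' : a, a' ∈ A}.
Compute a - a' for each ordered pair (a, a'):
a = -5: -5--5=0, -5-0=-5, -5-2=-7
a = 0: 0--5=5, 0-0=0, 0-2=-2
a = 2: 2--5=7, 2-0=2, 2-2=0
Collecting distinct values (and noting 0 appears from a-a):
A - A = {-7, -5, -2, 0, 2, 5, 7}
|A - A| = 7

A - A = {-7, -5, -2, 0, 2, 5, 7}


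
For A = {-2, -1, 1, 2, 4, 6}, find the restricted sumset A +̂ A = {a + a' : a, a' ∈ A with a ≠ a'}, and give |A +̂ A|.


Restricted sumset: A +̂ A = {a + a' : a ∈ A, a' ∈ A, a ≠ a'}.
Equivalently, take A + A and drop any sum 2a that is achievable ONLY as a + a for a ∈ A (i.e. sums representable only with equal summands).
Enumerate pairs (a, a') with a < a' (symmetric, so each unordered pair gives one sum; this covers all a ≠ a'):
  -2 + -1 = -3
  -2 + 1 = -1
  -2 + 2 = 0
  -2 + 4 = 2
  -2 + 6 = 4
  -1 + 1 = 0
  -1 + 2 = 1
  -1 + 4 = 3
  -1 + 6 = 5
  1 + 2 = 3
  1 + 4 = 5
  1 + 6 = 7
  2 + 4 = 6
  2 + 6 = 8
  4 + 6 = 10
Collected distinct sums: {-3, -1, 0, 1, 2, 3, 4, 5, 6, 7, 8, 10}
|A +̂ A| = 12
(Reference bound: |A +̂ A| ≥ 2|A| - 3 for |A| ≥ 2, with |A| = 6 giving ≥ 9.)

|A +̂ A| = 12


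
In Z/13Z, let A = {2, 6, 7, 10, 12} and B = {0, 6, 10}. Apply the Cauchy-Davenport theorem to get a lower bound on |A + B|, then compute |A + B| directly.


Cauchy-Davenport: |A + B| ≥ min(p, |A| + |B| - 1) for A, B nonempty in Z/pZ.
|A| = 5, |B| = 3, p = 13.
CD lower bound = min(13, 5 + 3 - 1) = min(13, 7) = 7.
Compute A + B mod 13 directly:
a = 2: 2+0=2, 2+6=8, 2+10=12
a = 6: 6+0=6, 6+6=12, 6+10=3
a = 7: 7+0=7, 7+6=0, 7+10=4
a = 10: 10+0=10, 10+6=3, 10+10=7
a = 12: 12+0=12, 12+6=5, 12+10=9
A + B = {0, 2, 3, 4, 5, 6, 7, 8, 9, 10, 12}, so |A + B| = 11.
Verify: 11 ≥ 7? Yes ✓.

CD lower bound = 7, actual |A + B| = 11.


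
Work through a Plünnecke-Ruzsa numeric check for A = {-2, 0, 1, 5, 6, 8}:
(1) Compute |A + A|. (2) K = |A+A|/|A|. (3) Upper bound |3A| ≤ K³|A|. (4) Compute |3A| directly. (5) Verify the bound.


|A| = 6.
Step 1: Compute A + A by enumerating all 36 pairs.
A + A = {-4, -2, -1, 0, 1, 2, 3, 4, 5, 6, 7, 8, 9, 10, 11, 12, 13, 14, 16}, so |A + A| = 19.
Step 2: Doubling constant K = |A + A|/|A| = 19/6 = 19/6 ≈ 3.1667.
Step 3: Plünnecke-Ruzsa gives |3A| ≤ K³·|A| = (3.1667)³ · 6 ≈ 190.5278.
Step 4: Compute 3A = A + A + A directly by enumerating all triples (a,b,c) ∈ A³; |3A| = 29.
Step 5: Check 29 ≤ 190.5278? Yes ✓.

K = 19/6, Plünnecke-Ruzsa bound K³|A| ≈ 190.5278, |3A| = 29, inequality holds.


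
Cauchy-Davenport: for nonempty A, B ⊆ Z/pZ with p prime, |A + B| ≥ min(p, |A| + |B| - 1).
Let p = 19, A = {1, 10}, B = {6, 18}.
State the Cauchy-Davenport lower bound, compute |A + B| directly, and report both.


Cauchy-Davenport: |A + B| ≥ min(p, |A| + |B| - 1) for A, B nonempty in Z/pZ.
|A| = 2, |B| = 2, p = 19.
CD lower bound = min(19, 2 + 2 - 1) = min(19, 3) = 3.
Compute A + B mod 19 directly:
a = 1: 1+6=7, 1+18=0
a = 10: 10+6=16, 10+18=9
A + B = {0, 7, 9, 16}, so |A + B| = 4.
Verify: 4 ≥ 3? Yes ✓.

CD lower bound = 3, actual |A + B| = 4.


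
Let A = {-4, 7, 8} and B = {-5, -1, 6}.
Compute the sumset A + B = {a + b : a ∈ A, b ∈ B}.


A + B = {a + b : a ∈ A, b ∈ B}.
Enumerate all |A|·|B| = 3·3 = 9 pairs (a, b) and collect distinct sums.
a = -4: -4+-5=-9, -4+-1=-5, -4+6=2
a = 7: 7+-5=2, 7+-1=6, 7+6=13
a = 8: 8+-5=3, 8+-1=7, 8+6=14
Collecting distinct sums: A + B = {-9, -5, 2, 3, 6, 7, 13, 14}
|A + B| = 8

A + B = {-9, -5, 2, 3, 6, 7, 13, 14}


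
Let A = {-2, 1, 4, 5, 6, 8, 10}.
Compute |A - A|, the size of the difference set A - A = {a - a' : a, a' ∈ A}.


A - A = {a - a' : a, a' ∈ A}; |A| = 7.
Bounds: 2|A|-1 ≤ |A - A| ≤ |A|² - |A| + 1, i.e. 13 ≤ |A - A| ≤ 43.
Note: 0 ∈ A - A always (from a - a). The set is symmetric: if d ∈ A - A then -d ∈ A - A.
Enumerate nonzero differences d = a - a' with a > a' (then include -d):
Positive differences: {1, 2, 3, 4, 5, 6, 7, 8, 9, 10, 12}
Full difference set: {0} ∪ (positive diffs) ∪ (negative diffs).
|A - A| = 1 + 2·11 = 23 (matches direct enumeration: 23).

|A - A| = 23


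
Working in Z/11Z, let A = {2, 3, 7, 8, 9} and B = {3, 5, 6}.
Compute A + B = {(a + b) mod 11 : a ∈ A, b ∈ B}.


Work in Z/11Z: reduce every sum a + b modulo 11.
Enumerate all 15 pairs:
a = 2: 2+3=5, 2+5=7, 2+6=8
a = 3: 3+3=6, 3+5=8, 3+6=9
a = 7: 7+3=10, 7+5=1, 7+6=2
a = 8: 8+3=0, 8+5=2, 8+6=3
a = 9: 9+3=1, 9+5=3, 9+6=4
Distinct residues collected: {0, 1, 2, 3, 4, 5, 6, 7, 8, 9, 10}
|A + B| = 11 (out of 11 total residues).

A + B = {0, 1, 2, 3, 4, 5, 6, 7, 8, 9, 10}


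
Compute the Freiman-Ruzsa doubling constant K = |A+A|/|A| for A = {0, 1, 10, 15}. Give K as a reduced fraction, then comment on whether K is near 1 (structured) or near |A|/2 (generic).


|A| = 4.
Compute A + A by enumerating all 16 pairs.
A + A = {0, 1, 2, 10, 11, 15, 16, 20, 25, 30}, so |A + A| = 10.
K = |A + A| / |A| = 10/4 = 5/2 ≈ 2.5000.
Reference: AP of size 4 gives K = 7/4 ≈ 1.7500; a fully generic set of size 4 gives K ≈ 2.5000.

|A| = 4, |A + A| = 10, K = 10/4 = 5/2.


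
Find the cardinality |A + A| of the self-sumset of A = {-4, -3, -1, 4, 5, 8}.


A + A = {a + a' : a, a' ∈ A}; |A| = 6.
General bounds: 2|A| - 1 ≤ |A + A| ≤ |A|(|A|+1)/2, i.e. 11 ≤ |A + A| ≤ 21.
Lower bound 2|A|-1 is attained iff A is an arithmetic progression.
Enumerate sums a + a' for a ≤ a' (symmetric, so this suffices):
a = -4: -4+-4=-8, -4+-3=-7, -4+-1=-5, -4+4=0, -4+5=1, -4+8=4
a = -3: -3+-3=-6, -3+-1=-4, -3+4=1, -3+5=2, -3+8=5
a = -1: -1+-1=-2, -1+4=3, -1+5=4, -1+8=7
a = 4: 4+4=8, 4+5=9, 4+8=12
a = 5: 5+5=10, 5+8=13
a = 8: 8+8=16
Distinct sums: {-8, -7, -6, -5, -4, -2, 0, 1, 2, 3, 4, 5, 7, 8, 9, 10, 12, 13, 16}
|A + A| = 19

|A + A| = 19


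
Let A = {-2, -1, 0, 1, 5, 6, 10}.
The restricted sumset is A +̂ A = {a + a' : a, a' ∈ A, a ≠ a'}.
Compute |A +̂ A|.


Restricted sumset: A +̂ A = {a + a' : a ∈ A, a' ∈ A, a ≠ a'}.
Equivalently, take A + A and drop any sum 2a that is achievable ONLY as a + a for a ∈ A (i.e. sums representable only with equal summands).
Enumerate pairs (a, a') with a < a' (symmetric, so each unordered pair gives one sum; this covers all a ≠ a'):
  -2 + -1 = -3
  -2 + 0 = -2
  -2 + 1 = -1
  -2 + 5 = 3
  -2 + 6 = 4
  -2 + 10 = 8
  -1 + 0 = -1
  -1 + 1 = 0
  -1 + 5 = 4
  -1 + 6 = 5
  -1 + 10 = 9
  0 + 1 = 1
  0 + 5 = 5
  0 + 6 = 6
  0 + 10 = 10
  1 + 5 = 6
  1 + 6 = 7
  1 + 10 = 11
  5 + 6 = 11
  5 + 10 = 15
  6 + 10 = 16
Collected distinct sums: {-3, -2, -1, 0, 1, 3, 4, 5, 6, 7, 8, 9, 10, 11, 15, 16}
|A +̂ A| = 16
(Reference bound: |A +̂ A| ≥ 2|A| - 3 for |A| ≥ 2, with |A| = 7 giving ≥ 11.)

|A +̂ A| = 16


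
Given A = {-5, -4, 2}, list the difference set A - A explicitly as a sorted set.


A - A = {a - a' : a, a' ∈ A}.
Compute a - a' for each ordered pair (a, a'):
a = -5: -5--5=0, -5--4=-1, -5-2=-7
a = -4: -4--5=1, -4--4=0, -4-2=-6
a = 2: 2--5=7, 2--4=6, 2-2=0
Collecting distinct values (and noting 0 appears from a-a):
A - A = {-7, -6, -1, 0, 1, 6, 7}
|A - A| = 7

A - A = {-7, -6, -1, 0, 1, 6, 7}


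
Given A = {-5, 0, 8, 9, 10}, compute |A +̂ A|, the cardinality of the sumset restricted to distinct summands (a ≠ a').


Restricted sumset: A +̂ A = {a + a' : a ∈ A, a' ∈ A, a ≠ a'}.
Equivalently, take A + A and drop any sum 2a that is achievable ONLY as a + a for a ∈ A (i.e. sums representable only with equal summands).
Enumerate pairs (a, a') with a < a' (symmetric, so each unordered pair gives one sum; this covers all a ≠ a'):
  -5 + 0 = -5
  -5 + 8 = 3
  -5 + 9 = 4
  -5 + 10 = 5
  0 + 8 = 8
  0 + 9 = 9
  0 + 10 = 10
  8 + 9 = 17
  8 + 10 = 18
  9 + 10 = 19
Collected distinct sums: {-5, 3, 4, 5, 8, 9, 10, 17, 18, 19}
|A +̂ A| = 10
(Reference bound: |A +̂ A| ≥ 2|A| - 3 for |A| ≥ 2, with |A| = 5 giving ≥ 7.)

|A +̂ A| = 10


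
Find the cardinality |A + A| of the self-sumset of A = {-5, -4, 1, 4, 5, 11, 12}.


A + A = {a + a' : a, a' ∈ A}; |A| = 7.
General bounds: 2|A| - 1 ≤ |A + A| ≤ |A|(|A|+1)/2, i.e. 13 ≤ |A + A| ≤ 28.
Lower bound 2|A|-1 is attained iff A is an arithmetic progression.
Enumerate sums a + a' for a ≤ a' (symmetric, so this suffices):
a = -5: -5+-5=-10, -5+-4=-9, -5+1=-4, -5+4=-1, -5+5=0, -5+11=6, -5+12=7
a = -4: -4+-4=-8, -4+1=-3, -4+4=0, -4+5=1, -4+11=7, -4+12=8
a = 1: 1+1=2, 1+4=5, 1+5=6, 1+11=12, 1+12=13
a = 4: 4+4=8, 4+5=9, 4+11=15, 4+12=16
a = 5: 5+5=10, 5+11=16, 5+12=17
a = 11: 11+11=22, 11+12=23
a = 12: 12+12=24
Distinct sums: {-10, -9, -8, -4, -3, -1, 0, 1, 2, 5, 6, 7, 8, 9, 10, 12, 13, 15, 16, 17, 22, 23, 24}
|A + A| = 23

|A + A| = 23


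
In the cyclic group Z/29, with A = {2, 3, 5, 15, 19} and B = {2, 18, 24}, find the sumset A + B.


Work in Z/29Z: reduce every sum a + b modulo 29.
Enumerate all 15 pairs:
a = 2: 2+2=4, 2+18=20, 2+24=26
a = 3: 3+2=5, 3+18=21, 3+24=27
a = 5: 5+2=7, 5+18=23, 5+24=0
a = 15: 15+2=17, 15+18=4, 15+24=10
a = 19: 19+2=21, 19+18=8, 19+24=14
Distinct residues collected: {0, 4, 5, 7, 8, 10, 14, 17, 20, 21, 23, 26, 27}
|A + B| = 13 (out of 29 total residues).

A + B = {0, 4, 5, 7, 8, 10, 14, 17, 20, 21, 23, 26, 27}


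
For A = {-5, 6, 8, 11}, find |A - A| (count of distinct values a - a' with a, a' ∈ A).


A - A = {a - a' : a, a' ∈ A}; |A| = 4.
Bounds: 2|A|-1 ≤ |A - A| ≤ |A|² - |A| + 1, i.e. 7 ≤ |A - A| ≤ 13.
Note: 0 ∈ A - A always (from a - a). The set is symmetric: if d ∈ A - A then -d ∈ A - A.
Enumerate nonzero differences d = a - a' with a > a' (then include -d):
Positive differences: {2, 3, 5, 11, 13, 16}
Full difference set: {0} ∪ (positive diffs) ∪ (negative diffs).
|A - A| = 1 + 2·6 = 13 (matches direct enumeration: 13).

|A - A| = 13


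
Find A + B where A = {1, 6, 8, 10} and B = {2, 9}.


A + B = {a + b : a ∈ A, b ∈ B}.
Enumerate all |A|·|B| = 4·2 = 8 pairs (a, b) and collect distinct sums.
a = 1: 1+2=3, 1+9=10
a = 6: 6+2=8, 6+9=15
a = 8: 8+2=10, 8+9=17
a = 10: 10+2=12, 10+9=19
Collecting distinct sums: A + B = {3, 8, 10, 12, 15, 17, 19}
|A + B| = 7

A + B = {3, 8, 10, 12, 15, 17, 19}


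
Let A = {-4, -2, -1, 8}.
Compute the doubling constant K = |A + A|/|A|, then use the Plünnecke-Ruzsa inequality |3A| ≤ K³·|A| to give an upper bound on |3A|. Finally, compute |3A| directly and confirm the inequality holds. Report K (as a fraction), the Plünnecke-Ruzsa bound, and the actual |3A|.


|A| = 4.
Step 1: Compute A + A by enumerating all 16 pairs.
A + A = {-8, -6, -5, -4, -3, -2, 4, 6, 7, 16}, so |A + A| = 10.
Step 2: Doubling constant K = |A + A|/|A| = 10/4 = 10/4 ≈ 2.5000.
Step 3: Plünnecke-Ruzsa gives |3A| ≤ K³·|A| = (2.5000)³ · 4 ≈ 62.5000.
Step 4: Compute 3A = A + A + A directly by enumerating all triples (a,b,c) ∈ A³; |3A| = 19.
Step 5: Check 19 ≤ 62.5000? Yes ✓.

K = 10/4, Plünnecke-Ruzsa bound K³|A| ≈ 62.5000, |3A| = 19, inequality holds.


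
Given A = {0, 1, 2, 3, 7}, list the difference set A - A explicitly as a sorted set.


A - A = {a - a' : a, a' ∈ A}.
Compute a - a' for each ordered pair (a, a'):
a = 0: 0-0=0, 0-1=-1, 0-2=-2, 0-3=-3, 0-7=-7
a = 1: 1-0=1, 1-1=0, 1-2=-1, 1-3=-2, 1-7=-6
a = 2: 2-0=2, 2-1=1, 2-2=0, 2-3=-1, 2-7=-5
a = 3: 3-0=3, 3-1=2, 3-2=1, 3-3=0, 3-7=-4
a = 7: 7-0=7, 7-1=6, 7-2=5, 7-3=4, 7-7=0
Collecting distinct values (and noting 0 appears from a-a):
A - A = {-7, -6, -5, -4, -3, -2, -1, 0, 1, 2, 3, 4, 5, 6, 7}
|A - A| = 15

A - A = {-7, -6, -5, -4, -3, -2, -1, 0, 1, 2, 3, 4, 5, 6, 7}


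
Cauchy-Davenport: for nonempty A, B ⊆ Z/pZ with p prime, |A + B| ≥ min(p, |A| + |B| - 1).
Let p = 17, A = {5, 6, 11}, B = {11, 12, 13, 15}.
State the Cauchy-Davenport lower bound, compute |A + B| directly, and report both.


Cauchy-Davenport: |A + B| ≥ min(p, |A| + |B| - 1) for A, B nonempty in Z/pZ.
|A| = 3, |B| = 4, p = 17.
CD lower bound = min(17, 3 + 4 - 1) = min(17, 6) = 6.
Compute A + B mod 17 directly:
a = 5: 5+11=16, 5+12=0, 5+13=1, 5+15=3
a = 6: 6+11=0, 6+12=1, 6+13=2, 6+15=4
a = 11: 11+11=5, 11+12=6, 11+13=7, 11+15=9
A + B = {0, 1, 2, 3, 4, 5, 6, 7, 9, 16}, so |A + B| = 10.
Verify: 10 ≥ 6? Yes ✓.

CD lower bound = 6, actual |A + B| = 10.


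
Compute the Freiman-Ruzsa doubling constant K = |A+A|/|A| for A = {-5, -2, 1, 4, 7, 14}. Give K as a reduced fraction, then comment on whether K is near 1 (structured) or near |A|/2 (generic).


|A| = 6.
Compute A + A by enumerating all 36 pairs.
A + A = {-10, -7, -4, -1, 2, 5, 8, 9, 11, 12, 14, 15, 18, 21, 28}, so |A + A| = 15.
K = |A + A| / |A| = 15/6 = 5/2 ≈ 2.5000.
Reference: AP of size 6 gives K = 11/6 ≈ 1.8333; a fully generic set of size 6 gives K ≈ 3.5000.

|A| = 6, |A + A| = 15, K = 15/6 = 5/2.


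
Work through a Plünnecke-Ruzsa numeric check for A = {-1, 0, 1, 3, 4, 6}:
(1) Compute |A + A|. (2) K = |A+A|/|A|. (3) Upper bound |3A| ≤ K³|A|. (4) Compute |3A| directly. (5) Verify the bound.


|A| = 6.
Step 1: Compute A + A by enumerating all 36 pairs.
A + A = {-2, -1, 0, 1, 2, 3, 4, 5, 6, 7, 8, 9, 10, 12}, so |A + A| = 14.
Step 2: Doubling constant K = |A + A|/|A| = 14/6 = 14/6 ≈ 2.3333.
Step 3: Plünnecke-Ruzsa gives |3A| ≤ K³·|A| = (2.3333)³ · 6 ≈ 76.2222.
Step 4: Compute 3A = A + A + A directly by enumerating all triples (a,b,c) ∈ A³; |3A| = 21.
Step 5: Check 21 ≤ 76.2222? Yes ✓.

K = 14/6, Plünnecke-Ruzsa bound K³|A| ≈ 76.2222, |3A| = 21, inequality holds.


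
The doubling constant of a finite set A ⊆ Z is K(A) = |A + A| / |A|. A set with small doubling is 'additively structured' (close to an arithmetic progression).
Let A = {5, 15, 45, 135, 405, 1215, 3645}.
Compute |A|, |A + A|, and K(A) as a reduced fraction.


|A| = 7.
Compute A + A by enumerating all 49 pairs.
A + A = {10, 20, 30, 50, 60, 90, 140, 150, 180, 270, 410, 420, 450, 540, 810, 1220, 1230, 1260, 1350, 1620, 2430, 3650, 3660, 3690, 3780, 4050, 4860, 7290}, so |A + A| = 28.
K = |A + A| / |A| = 28/7 = 4/1 ≈ 4.0000.
Reference: AP of size 7 gives K = 13/7 ≈ 1.8571; a fully generic set of size 7 gives K ≈ 4.0000.

|A| = 7, |A + A| = 28, K = 28/7 = 4/1.


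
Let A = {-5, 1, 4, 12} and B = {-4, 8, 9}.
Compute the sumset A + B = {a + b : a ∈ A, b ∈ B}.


A + B = {a + b : a ∈ A, b ∈ B}.
Enumerate all |A|·|B| = 4·3 = 12 pairs (a, b) and collect distinct sums.
a = -5: -5+-4=-9, -5+8=3, -5+9=4
a = 1: 1+-4=-3, 1+8=9, 1+9=10
a = 4: 4+-4=0, 4+8=12, 4+9=13
a = 12: 12+-4=8, 12+8=20, 12+9=21
Collecting distinct sums: A + B = {-9, -3, 0, 3, 4, 8, 9, 10, 12, 13, 20, 21}
|A + B| = 12

A + B = {-9, -3, 0, 3, 4, 8, 9, 10, 12, 13, 20, 21}


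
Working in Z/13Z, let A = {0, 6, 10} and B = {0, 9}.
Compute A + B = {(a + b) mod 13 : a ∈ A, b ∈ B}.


Work in Z/13Z: reduce every sum a + b modulo 13.
Enumerate all 6 pairs:
a = 0: 0+0=0, 0+9=9
a = 6: 6+0=6, 6+9=2
a = 10: 10+0=10, 10+9=6
Distinct residues collected: {0, 2, 6, 9, 10}
|A + B| = 5 (out of 13 total residues).

A + B = {0, 2, 6, 9, 10}


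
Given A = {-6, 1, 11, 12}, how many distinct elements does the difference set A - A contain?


A - A = {a - a' : a, a' ∈ A}; |A| = 4.
Bounds: 2|A|-1 ≤ |A - A| ≤ |A|² - |A| + 1, i.e. 7 ≤ |A - A| ≤ 13.
Note: 0 ∈ A - A always (from a - a). The set is symmetric: if d ∈ A - A then -d ∈ A - A.
Enumerate nonzero differences d = a - a' with a > a' (then include -d):
Positive differences: {1, 7, 10, 11, 17, 18}
Full difference set: {0} ∪ (positive diffs) ∪ (negative diffs).
|A - A| = 1 + 2·6 = 13 (matches direct enumeration: 13).

|A - A| = 13


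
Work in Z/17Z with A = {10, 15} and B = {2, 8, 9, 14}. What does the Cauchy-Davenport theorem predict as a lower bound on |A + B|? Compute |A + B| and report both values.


Cauchy-Davenport: |A + B| ≥ min(p, |A| + |B| - 1) for A, B nonempty in Z/pZ.
|A| = 2, |B| = 4, p = 17.
CD lower bound = min(17, 2 + 4 - 1) = min(17, 5) = 5.
Compute A + B mod 17 directly:
a = 10: 10+2=12, 10+8=1, 10+9=2, 10+14=7
a = 15: 15+2=0, 15+8=6, 15+9=7, 15+14=12
A + B = {0, 1, 2, 6, 7, 12}, so |A + B| = 6.
Verify: 6 ≥ 5? Yes ✓.

CD lower bound = 5, actual |A + B| = 6.


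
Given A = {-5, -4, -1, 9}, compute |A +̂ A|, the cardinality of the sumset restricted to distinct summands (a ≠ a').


Restricted sumset: A +̂ A = {a + a' : a ∈ A, a' ∈ A, a ≠ a'}.
Equivalently, take A + A and drop any sum 2a that is achievable ONLY as a + a for a ∈ A (i.e. sums representable only with equal summands).
Enumerate pairs (a, a') with a < a' (symmetric, so each unordered pair gives one sum; this covers all a ≠ a'):
  -5 + -4 = -9
  -5 + -1 = -6
  -5 + 9 = 4
  -4 + -1 = -5
  -4 + 9 = 5
  -1 + 9 = 8
Collected distinct sums: {-9, -6, -5, 4, 5, 8}
|A +̂ A| = 6
(Reference bound: |A +̂ A| ≥ 2|A| - 3 for |A| ≥ 2, with |A| = 4 giving ≥ 5.)

|A +̂ A| = 6


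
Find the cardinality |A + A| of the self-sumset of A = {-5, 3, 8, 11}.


A + A = {a + a' : a, a' ∈ A}; |A| = 4.
General bounds: 2|A| - 1 ≤ |A + A| ≤ |A|(|A|+1)/2, i.e. 7 ≤ |A + A| ≤ 10.
Lower bound 2|A|-1 is attained iff A is an arithmetic progression.
Enumerate sums a + a' for a ≤ a' (symmetric, so this suffices):
a = -5: -5+-5=-10, -5+3=-2, -5+8=3, -5+11=6
a = 3: 3+3=6, 3+8=11, 3+11=14
a = 8: 8+8=16, 8+11=19
a = 11: 11+11=22
Distinct sums: {-10, -2, 3, 6, 11, 14, 16, 19, 22}
|A + A| = 9

|A + A| = 9


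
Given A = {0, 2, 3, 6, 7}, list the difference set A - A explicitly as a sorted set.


A - A = {a - a' : a, a' ∈ A}.
Compute a - a' for each ordered pair (a, a'):
a = 0: 0-0=0, 0-2=-2, 0-3=-3, 0-6=-6, 0-7=-7
a = 2: 2-0=2, 2-2=0, 2-3=-1, 2-6=-4, 2-7=-5
a = 3: 3-0=3, 3-2=1, 3-3=0, 3-6=-3, 3-7=-4
a = 6: 6-0=6, 6-2=4, 6-3=3, 6-6=0, 6-7=-1
a = 7: 7-0=7, 7-2=5, 7-3=4, 7-6=1, 7-7=0
Collecting distinct values (and noting 0 appears from a-a):
A - A = {-7, -6, -5, -4, -3, -2, -1, 0, 1, 2, 3, 4, 5, 6, 7}
|A - A| = 15

A - A = {-7, -6, -5, -4, -3, -2, -1, 0, 1, 2, 3, 4, 5, 6, 7}


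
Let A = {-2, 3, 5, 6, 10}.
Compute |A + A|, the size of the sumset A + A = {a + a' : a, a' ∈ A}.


A + A = {a + a' : a, a' ∈ A}; |A| = 5.
General bounds: 2|A| - 1 ≤ |A + A| ≤ |A|(|A|+1)/2, i.e. 9 ≤ |A + A| ≤ 15.
Lower bound 2|A|-1 is attained iff A is an arithmetic progression.
Enumerate sums a + a' for a ≤ a' (symmetric, so this suffices):
a = -2: -2+-2=-4, -2+3=1, -2+5=3, -2+6=4, -2+10=8
a = 3: 3+3=6, 3+5=8, 3+6=9, 3+10=13
a = 5: 5+5=10, 5+6=11, 5+10=15
a = 6: 6+6=12, 6+10=16
a = 10: 10+10=20
Distinct sums: {-4, 1, 3, 4, 6, 8, 9, 10, 11, 12, 13, 15, 16, 20}
|A + A| = 14

|A + A| = 14


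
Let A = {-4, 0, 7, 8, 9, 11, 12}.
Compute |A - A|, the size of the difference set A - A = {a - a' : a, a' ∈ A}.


A - A = {a - a' : a, a' ∈ A}; |A| = 7.
Bounds: 2|A|-1 ≤ |A - A| ≤ |A|² - |A| + 1, i.e. 13 ≤ |A - A| ≤ 43.
Note: 0 ∈ A - A always (from a - a). The set is symmetric: if d ∈ A - A then -d ∈ A - A.
Enumerate nonzero differences d = a - a' with a > a' (then include -d):
Positive differences: {1, 2, 3, 4, 5, 7, 8, 9, 11, 12, 13, 15, 16}
Full difference set: {0} ∪ (positive diffs) ∪ (negative diffs).
|A - A| = 1 + 2·13 = 27 (matches direct enumeration: 27).

|A - A| = 27


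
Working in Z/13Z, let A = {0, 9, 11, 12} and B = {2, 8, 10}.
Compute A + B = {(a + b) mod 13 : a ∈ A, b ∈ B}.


Work in Z/13Z: reduce every sum a + b modulo 13.
Enumerate all 12 pairs:
a = 0: 0+2=2, 0+8=8, 0+10=10
a = 9: 9+2=11, 9+8=4, 9+10=6
a = 11: 11+2=0, 11+8=6, 11+10=8
a = 12: 12+2=1, 12+8=7, 12+10=9
Distinct residues collected: {0, 1, 2, 4, 6, 7, 8, 9, 10, 11}
|A + B| = 10 (out of 13 total residues).

A + B = {0, 1, 2, 4, 6, 7, 8, 9, 10, 11}


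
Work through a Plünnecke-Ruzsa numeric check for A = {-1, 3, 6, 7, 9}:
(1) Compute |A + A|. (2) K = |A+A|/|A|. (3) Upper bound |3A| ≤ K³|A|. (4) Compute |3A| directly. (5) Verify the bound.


|A| = 5.
Step 1: Compute A + A by enumerating all 25 pairs.
A + A = {-2, 2, 5, 6, 8, 9, 10, 12, 13, 14, 15, 16, 18}, so |A + A| = 13.
Step 2: Doubling constant K = |A + A|/|A| = 13/5 = 13/5 ≈ 2.6000.
Step 3: Plünnecke-Ruzsa gives |3A| ≤ K³·|A| = (2.6000)³ · 5 ≈ 87.8800.
Step 4: Compute 3A = A + A + A directly by enumerating all triples (a,b,c) ∈ A³; |3A| = 23.
Step 5: Check 23 ≤ 87.8800? Yes ✓.

K = 13/5, Plünnecke-Ruzsa bound K³|A| ≈ 87.8800, |3A| = 23, inequality holds.


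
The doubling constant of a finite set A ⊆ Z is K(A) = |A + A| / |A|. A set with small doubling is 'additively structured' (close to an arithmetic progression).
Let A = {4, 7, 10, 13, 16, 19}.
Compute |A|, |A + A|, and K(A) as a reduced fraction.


|A| = 6.
Compute A + A by enumerating all 36 pairs.
A + A = {8, 11, 14, 17, 20, 23, 26, 29, 32, 35, 38}, so |A + A| = 11.
K = |A + A| / |A| = 11/6 (already in lowest terms) ≈ 1.8333.
Reference: AP of size 6 gives K = 11/6 ≈ 1.8333; a fully generic set of size 6 gives K ≈ 3.5000.

|A| = 6, |A + A| = 11, K = 11/6.


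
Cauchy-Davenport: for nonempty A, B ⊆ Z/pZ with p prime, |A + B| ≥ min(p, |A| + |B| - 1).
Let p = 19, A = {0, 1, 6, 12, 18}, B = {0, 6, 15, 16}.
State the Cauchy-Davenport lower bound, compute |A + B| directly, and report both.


Cauchy-Davenport: |A + B| ≥ min(p, |A| + |B| - 1) for A, B nonempty in Z/pZ.
|A| = 5, |B| = 4, p = 19.
CD lower bound = min(19, 5 + 4 - 1) = min(19, 8) = 8.
Compute A + B mod 19 directly:
a = 0: 0+0=0, 0+6=6, 0+15=15, 0+16=16
a = 1: 1+0=1, 1+6=7, 1+15=16, 1+16=17
a = 6: 6+0=6, 6+6=12, 6+15=2, 6+16=3
a = 12: 12+0=12, 12+6=18, 12+15=8, 12+16=9
a = 18: 18+0=18, 18+6=5, 18+15=14, 18+16=15
A + B = {0, 1, 2, 3, 5, 6, 7, 8, 9, 12, 14, 15, 16, 17, 18}, so |A + B| = 15.
Verify: 15 ≥ 8? Yes ✓.

CD lower bound = 8, actual |A + B| = 15.


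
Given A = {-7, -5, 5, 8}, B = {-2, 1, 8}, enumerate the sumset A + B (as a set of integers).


A + B = {a + b : a ∈ A, b ∈ B}.
Enumerate all |A|·|B| = 4·3 = 12 pairs (a, b) and collect distinct sums.
a = -7: -7+-2=-9, -7+1=-6, -7+8=1
a = -5: -5+-2=-7, -5+1=-4, -5+8=3
a = 5: 5+-2=3, 5+1=6, 5+8=13
a = 8: 8+-2=6, 8+1=9, 8+8=16
Collecting distinct sums: A + B = {-9, -7, -6, -4, 1, 3, 6, 9, 13, 16}
|A + B| = 10

A + B = {-9, -7, -6, -4, 1, 3, 6, 9, 13, 16}


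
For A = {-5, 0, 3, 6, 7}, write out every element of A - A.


A - A = {a - a' : a, a' ∈ A}.
Compute a - a' for each ordered pair (a, a'):
a = -5: -5--5=0, -5-0=-5, -5-3=-8, -5-6=-11, -5-7=-12
a = 0: 0--5=5, 0-0=0, 0-3=-3, 0-6=-6, 0-7=-7
a = 3: 3--5=8, 3-0=3, 3-3=0, 3-6=-3, 3-7=-4
a = 6: 6--5=11, 6-0=6, 6-3=3, 6-6=0, 6-7=-1
a = 7: 7--5=12, 7-0=7, 7-3=4, 7-6=1, 7-7=0
Collecting distinct values (and noting 0 appears from a-a):
A - A = {-12, -11, -8, -7, -6, -5, -4, -3, -1, 0, 1, 3, 4, 5, 6, 7, 8, 11, 12}
|A - A| = 19

A - A = {-12, -11, -8, -7, -6, -5, -4, -3, -1, 0, 1, 3, 4, 5, 6, 7, 8, 11, 12}


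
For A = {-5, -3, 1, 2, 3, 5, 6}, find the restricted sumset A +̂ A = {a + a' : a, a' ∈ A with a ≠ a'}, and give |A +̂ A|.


Restricted sumset: A +̂ A = {a + a' : a ∈ A, a' ∈ A, a ≠ a'}.
Equivalently, take A + A and drop any sum 2a that is achievable ONLY as a + a for a ∈ A (i.e. sums representable only with equal summands).
Enumerate pairs (a, a') with a < a' (symmetric, so each unordered pair gives one sum; this covers all a ≠ a'):
  -5 + -3 = -8
  -5 + 1 = -4
  -5 + 2 = -3
  -5 + 3 = -2
  -5 + 5 = 0
  -5 + 6 = 1
  -3 + 1 = -2
  -3 + 2 = -1
  -3 + 3 = 0
  -3 + 5 = 2
  -3 + 6 = 3
  1 + 2 = 3
  1 + 3 = 4
  1 + 5 = 6
  1 + 6 = 7
  2 + 3 = 5
  2 + 5 = 7
  2 + 6 = 8
  3 + 5 = 8
  3 + 6 = 9
  5 + 6 = 11
Collected distinct sums: {-8, -4, -3, -2, -1, 0, 1, 2, 3, 4, 5, 6, 7, 8, 9, 11}
|A +̂ A| = 16
(Reference bound: |A +̂ A| ≥ 2|A| - 3 for |A| ≥ 2, with |A| = 7 giving ≥ 11.)

|A +̂ A| = 16


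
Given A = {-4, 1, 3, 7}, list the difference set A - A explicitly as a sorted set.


A - A = {a - a' : a, a' ∈ A}.
Compute a - a' for each ordered pair (a, a'):
a = -4: -4--4=0, -4-1=-5, -4-3=-7, -4-7=-11
a = 1: 1--4=5, 1-1=0, 1-3=-2, 1-7=-6
a = 3: 3--4=7, 3-1=2, 3-3=0, 3-7=-4
a = 7: 7--4=11, 7-1=6, 7-3=4, 7-7=0
Collecting distinct values (and noting 0 appears from a-a):
A - A = {-11, -7, -6, -5, -4, -2, 0, 2, 4, 5, 6, 7, 11}
|A - A| = 13

A - A = {-11, -7, -6, -5, -4, -2, 0, 2, 4, 5, 6, 7, 11}


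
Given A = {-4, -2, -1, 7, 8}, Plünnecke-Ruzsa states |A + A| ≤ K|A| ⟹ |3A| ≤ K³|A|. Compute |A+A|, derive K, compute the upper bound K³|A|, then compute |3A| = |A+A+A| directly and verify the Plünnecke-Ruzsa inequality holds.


|A| = 5.
Step 1: Compute A + A by enumerating all 25 pairs.
A + A = {-8, -6, -5, -4, -3, -2, 3, 4, 5, 6, 7, 14, 15, 16}, so |A + A| = 14.
Step 2: Doubling constant K = |A + A|/|A| = 14/5 = 14/5 ≈ 2.8000.
Step 3: Plünnecke-Ruzsa gives |3A| ≤ K³·|A| = (2.8000)³ · 5 ≈ 109.7600.
Step 4: Compute 3A = A + A + A directly by enumerating all triples (a,b,c) ∈ A³; |3A| = 27.
Step 5: Check 27 ≤ 109.7600? Yes ✓.

K = 14/5, Plünnecke-Ruzsa bound K³|A| ≈ 109.7600, |3A| = 27, inequality holds.


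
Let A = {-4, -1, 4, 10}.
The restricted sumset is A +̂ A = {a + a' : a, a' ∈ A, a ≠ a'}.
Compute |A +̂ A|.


Restricted sumset: A +̂ A = {a + a' : a ∈ A, a' ∈ A, a ≠ a'}.
Equivalently, take A + A and drop any sum 2a that is achievable ONLY as a + a for a ∈ A (i.e. sums representable only with equal summands).
Enumerate pairs (a, a') with a < a' (symmetric, so each unordered pair gives one sum; this covers all a ≠ a'):
  -4 + -1 = -5
  -4 + 4 = 0
  -4 + 10 = 6
  -1 + 4 = 3
  -1 + 10 = 9
  4 + 10 = 14
Collected distinct sums: {-5, 0, 3, 6, 9, 14}
|A +̂ A| = 6
(Reference bound: |A +̂ A| ≥ 2|A| - 3 for |A| ≥ 2, with |A| = 4 giving ≥ 5.)

|A +̂ A| = 6


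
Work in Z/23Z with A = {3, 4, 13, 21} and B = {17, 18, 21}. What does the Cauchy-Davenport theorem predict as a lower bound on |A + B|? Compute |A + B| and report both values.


Cauchy-Davenport: |A + B| ≥ min(p, |A| + |B| - 1) for A, B nonempty in Z/pZ.
|A| = 4, |B| = 3, p = 23.
CD lower bound = min(23, 4 + 3 - 1) = min(23, 6) = 6.
Compute A + B mod 23 directly:
a = 3: 3+17=20, 3+18=21, 3+21=1
a = 4: 4+17=21, 4+18=22, 4+21=2
a = 13: 13+17=7, 13+18=8, 13+21=11
a = 21: 21+17=15, 21+18=16, 21+21=19
A + B = {1, 2, 7, 8, 11, 15, 16, 19, 20, 21, 22}, so |A + B| = 11.
Verify: 11 ≥ 6? Yes ✓.

CD lower bound = 6, actual |A + B| = 11.


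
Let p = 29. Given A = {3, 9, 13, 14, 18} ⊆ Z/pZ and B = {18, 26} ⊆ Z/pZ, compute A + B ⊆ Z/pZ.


Work in Z/29Z: reduce every sum a + b modulo 29.
Enumerate all 10 pairs:
a = 3: 3+18=21, 3+26=0
a = 9: 9+18=27, 9+26=6
a = 13: 13+18=2, 13+26=10
a = 14: 14+18=3, 14+26=11
a = 18: 18+18=7, 18+26=15
Distinct residues collected: {0, 2, 3, 6, 7, 10, 11, 15, 21, 27}
|A + B| = 10 (out of 29 total residues).

A + B = {0, 2, 3, 6, 7, 10, 11, 15, 21, 27}


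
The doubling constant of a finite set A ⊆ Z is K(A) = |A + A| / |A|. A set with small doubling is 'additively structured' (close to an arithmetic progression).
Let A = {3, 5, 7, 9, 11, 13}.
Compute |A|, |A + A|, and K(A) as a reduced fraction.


|A| = 6.
Compute A + A by enumerating all 36 pairs.
A + A = {6, 8, 10, 12, 14, 16, 18, 20, 22, 24, 26}, so |A + A| = 11.
K = |A + A| / |A| = 11/6 (already in lowest terms) ≈ 1.8333.
Reference: AP of size 6 gives K = 11/6 ≈ 1.8333; a fully generic set of size 6 gives K ≈ 3.5000.

|A| = 6, |A + A| = 11, K = 11/6.


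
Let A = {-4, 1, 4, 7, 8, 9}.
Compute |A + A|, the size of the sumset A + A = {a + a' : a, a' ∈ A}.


A + A = {a + a' : a, a' ∈ A}; |A| = 6.
General bounds: 2|A| - 1 ≤ |A + A| ≤ |A|(|A|+1)/2, i.e. 11 ≤ |A + A| ≤ 21.
Lower bound 2|A|-1 is attained iff A is an arithmetic progression.
Enumerate sums a + a' for a ≤ a' (symmetric, so this suffices):
a = -4: -4+-4=-8, -4+1=-3, -4+4=0, -4+7=3, -4+8=4, -4+9=5
a = 1: 1+1=2, 1+4=5, 1+7=8, 1+8=9, 1+9=10
a = 4: 4+4=8, 4+7=11, 4+8=12, 4+9=13
a = 7: 7+7=14, 7+8=15, 7+9=16
a = 8: 8+8=16, 8+9=17
a = 9: 9+9=18
Distinct sums: {-8, -3, 0, 2, 3, 4, 5, 8, 9, 10, 11, 12, 13, 14, 15, 16, 17, 18}
|A + A| = 18

|A + A| = 18


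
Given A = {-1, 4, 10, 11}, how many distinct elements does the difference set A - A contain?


A - A = {a - a' : a, a' ∈ A}; |A| = 4.
Bounds: 2|A|-1 ≤ |A - A| ≤ |A|² - |A| + 1, i.e. 7 ≤ |A - A| ≤ 13.
Note: 0 ∈ A - A always (from a - a). The set is symmetric: if d ∈ A - A then -d ∈ A - A.
Enumerate nonzero differences d = a - a' with a > a' (then include -d):
Positive differences: {1, 5, 6, 7, 11, 12}
Full difference set: {0} ∪ (positive diffs) ∪ (negative diffs).
|A - A| = 1 + 2·6 = 13 (matches direct enumeration: 13).

|A - A| = 13


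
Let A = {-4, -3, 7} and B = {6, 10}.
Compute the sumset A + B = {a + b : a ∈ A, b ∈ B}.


A + B = {a + b : a ∈ A, b ∈ B}.
Enumerate all |A|·|B| = 3·2 = 6 pairs (a, b) and collect distinct sums.
a = -4: -4+6=2, -4+10=6
a = -3: -3+6=3, -3+10=7
a = 7: 7+6=13, 7+10=17
Collecting distinct sums: A + B = {2, 3, 6, 7, 13, 17}
|A + B| = 6

A + B = {2, 3, 6, 7, 13, 17}


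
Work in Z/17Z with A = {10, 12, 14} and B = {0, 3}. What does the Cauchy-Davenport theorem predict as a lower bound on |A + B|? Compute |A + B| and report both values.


Cauchy-Davenport: |A + B| ≥ min(p, |A| + |B| - 1) for A, B nonempty in Z/pZ.
|A| = 3, |B| = 2, p = 17.
CD lower bound = min(17, 3 + 2 - 1) = min(17, 4) = 4.
Compute A + B mod 17 directly:
a = 10: 10+0=10, 10+3=13
a = 12: 12+0=12, 12+3=15
a = 14: 14+0=14, 14+3=0
A + B = {0, 10, 12, 13, 14, 15}, so |A + B| = 6.
Verify: 6 ≥ 4? Yes ✓.

CD lower bound = 4, actual |A + B| = 6.


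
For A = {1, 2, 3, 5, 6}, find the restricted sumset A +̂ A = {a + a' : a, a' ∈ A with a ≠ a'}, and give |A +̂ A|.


Restricted sumset: A +̂ A = {a + a' : a ∈ A, a' ∈ A, a ≠ a'}.
Equivalently, take A + A and drop any sum 2a that is achievable ONLY as a + a for a ∈ A (i.e. sums representable only with equal summands).
Enumerate pairs (a, a') with a < a' (symmetric, so each unordered pair gives one sum; this covers all a ≠ a'):
  1 + 2 = 3
  1 + 3 = 4
  1 + 5 = 6
  1 + 6 = 7
  2 + 3 = 5
  2 + 5 = 7
  2 + 6 = 8
  3 + 5 = 8
  3 + 6 = 9
  5 + 6 = 11
Collected distinct sums: {3, 4, 5, 6, 7, 8, 9, 11}
|A +̂ A| = 8
(Reference bound: |A +̂ A| ≥ 2|A| - 3 for |A| ≥ 2, with |A| = 5 giving ≥ 7.)

|A +̂ A| = 8


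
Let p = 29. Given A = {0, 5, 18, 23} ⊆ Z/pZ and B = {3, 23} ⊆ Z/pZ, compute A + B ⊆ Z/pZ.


Work in Z/29Z: reduce every sum a + b modulo 29.
Enumerate all 8 pairs:
a = 0: 0+3=3, 0+23=23
a = 5: 5+3=8, 5+23=28
a = 18: 18+3=21, 18+23=12
a = 23: 23+3=26, 23+23=17
Distinct residues collected: {3, 8, 12, 17, 21, 23, 26, 28}
|A + B| = 8 (out of 29 total residues).

A + B = {3, 8, 12, 17, 21, 23, 26, 28}


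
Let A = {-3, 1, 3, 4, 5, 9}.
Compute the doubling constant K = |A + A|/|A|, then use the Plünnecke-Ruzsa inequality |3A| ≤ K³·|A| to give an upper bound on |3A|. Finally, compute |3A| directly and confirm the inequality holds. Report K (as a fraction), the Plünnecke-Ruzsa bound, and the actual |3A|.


|A| = 6.
Step 1: Compute A + A by enumerating all 36 pairs.
A + A = {-6, -2, 0, 1, 2, 4, 5, 6, 7, 8, 9, 10, 12, 13, 14, 18}, so |A + A| = 16.
Step 2: Doubling constant K = |A + A|/|A| = 16/6 = 16/6 ≈ 2.6667.
Step 3: Plünnecke-Ruzsa gives |3A| ≤ K³·|A| = (2.6667)³ · 6 ≈ 113.7778.
Step 4: Compute 3A = A + A + A directly by enumerating all triples (a,b,c) ∈ A³; |3A| = 28.
Step 5: Check 28 ≤ 113.7778? Yes ✓.

K = 16/6, Plünnecke-Ruzsa bound K³|A| ≈ 113.7778, |3A| = 28, inequality holds.


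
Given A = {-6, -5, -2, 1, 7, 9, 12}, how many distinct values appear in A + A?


A + A = {a + a' : a, a' ∈ A}; |A| = 7.
General bounds: 2|A| - 1 ≤ |A + A| ≤ |A|(|A|+1)/2, i.e. 13 ≤ |A + A| ≤ 28.
Lower bound 2|A|-1 is attained iff A is an arithmetic progression.
Enumerate sums a + a' for a ≤ a' (symmetric, so this suffices):
a = -6: -6+-6=-12, -6+-5=-11, -6+-2=-8, -6+1=-5, -6+7=1, -6+9=3, -6+12=6
a = -5: -5+-5=-10, -5+-2=-7, -5+1=-4, -5+7=2, -5+9=4, -5+12=7
a = -2: -2+-2=-4, -2+1=-1, -2+7=5, -2+9=7, -2+12=10
a = 1: 1+1=2, 1+7=8, 1+9=10, 1+12=13
a = 7: 7+7=14, 7+9=16, 7+12=19
a = 9: 9+9=18, 9+12=21
a = 12: 12+12=24
Distinct sums: {-12, -11, -10, -8, -7, -5, -4, -1, 1, 2, 3, 4, 5, 6, 7, 8, 10, 13, 14, 16, 18, 19, 21, 24}
|A + A| = 24

|A + A| = 24
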